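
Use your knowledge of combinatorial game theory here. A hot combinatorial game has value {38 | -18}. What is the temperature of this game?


The game is {38 | -18}, a switch {a | b} with numbers a > b.
Cooling {a | b} by t gives {a - t | b + t}, which stops being hot when a - t = b + t, i.e. at t = (a - b)/2. So the temperature of a switch is (a - b)/2.
Temperature = (Left option - Right option) / 2
= (38 - (-18)) / 2
= 56 / 2
= 28

28


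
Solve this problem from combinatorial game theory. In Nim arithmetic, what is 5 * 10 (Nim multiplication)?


Nim multiplication is bilinear over XOR: (u XOR v) * w = (u*w) XOR (v*w).
So we split each operand into its bit components and XOR the pairwise Nim products.
5 = 1 + 4 (as XOR of powers of 2).
10 = 2 + 8 (as XOR of powers of 2).
Using the standard Nim-product table on single bits:
  2*2 = 3,   2*4 = 8,   2*8 = 12,
  4*4 = 6,   4*8 = 11,  8*8 = 13,
and  1*x = x (identity), k*l = l*k (commutative).
Pairwise Nim products:
  1 * 2 = 2
  1 * 8 = 8
  4 * 2 = 8
  4 * 8 = 11
XOR them: 2 XOR 8 XOR 8 XOR 11 = 9.
Result: 5 * 10 = 9 (in Nim).

9


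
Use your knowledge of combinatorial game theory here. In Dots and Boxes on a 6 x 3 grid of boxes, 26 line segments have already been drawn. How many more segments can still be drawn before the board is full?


Grid: 6 x 3 boxes, i.e. 7 rows and 4 columns of dots.
Horizontal edges: (rows + 1) * cols = 7 * 3 = 21
Vertical edges: rows * (cols + 1) = 6 * 4 = 24
Total edges: 21 + 24 = 45
Edges drawn: 26
Remaining: 45 - 26 = 19

19


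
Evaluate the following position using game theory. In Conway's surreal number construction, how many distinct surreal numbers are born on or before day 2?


Day 0: {|} = 0 is born. Count = 1.
Day n: the number of surreal numbers born by day n is 2^(n+1) - 1.
By day 0: 2^1 - 1 = 1
By day 1: 2^2 - 1 = 3
By day 2: 2^3 - 1 = 7
By day 2: 7 surreal numbers.

7


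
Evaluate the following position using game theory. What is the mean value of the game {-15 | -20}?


Game = {-15 | -20}, a switch {a | b} with numbers a > b.
Its thermograph has left wall a - t and right wall b + t, which meet at t = (a - b)/2, where both equal (a + b)/2. So the mast (mean value) is at (a + b)/2.
Mean = (-15 + (-20))/2 = -35/2 = -35/2

-35/2


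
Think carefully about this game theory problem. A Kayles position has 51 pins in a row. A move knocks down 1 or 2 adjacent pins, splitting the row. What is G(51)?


Kayles: a move removes 1 or 2 adjacent pins from a contiguous row.
Removing pins from a row of k leaves two independent rows (a, b) with a + b = k - 1 (one pin) or a + b = k - 2 (two pins); an end removal gives a = 0.
By Sprague-Grundy, G(k) = mex{ G(a) XOR G(b) } over all these splits. G(0) = 0.
G(1): splits (0,0):0^0=0 -> mex({0}) = 1
G(2): splits (0,1):0^1=1 (0,0):0^0=0 -> mex({0, 1}) = 2
G(3): splits (0,2):0^2=2 (1,1):1^1=0 (0,1):0^1=1 -> mex({0, 1, 2}) = 3
G(4): splits (0,3):0^3=3 (1,2):1^2=3 (0,2):0^2=2 (1,1):1^1=0 -> mex({0, 2, 3}) = 1
G(5): splits (0,4):0^1=1 (1,3):1^3=2 (2,2):2^2=0 (0,3):0^3=3 (1,2):1^2=3 -> mex({0, 1, 2, 3}) = 4
G(6) = mex({0, 1, 2, 4}) = 3
G(7) = mex({0, 1, 3, 4, 5}) = 2
G(8) = mex({0, 2, 3, 5, 6}) = 1
G(9) = mex({0, 1, 2, 3, 6, 7}) = 4
G(10) = mex({0, 1, 3, 4, 5, 7}) = 2
G(11) = mex({0, 1, 2, 3, 4, 5}) = 6
G(12) = mex({0, 1, 2, 3, 5, 6, 7}) = 4
G(13) = mex({0, 2, 3, 4, 6, 7}) = 1
G(14) = mex({0, 1, 4, 5, 6, 7}) = 2
G(15) = mex({0, 1, 2, 3, 4, 5, 6}) = 7
G(16) = mex({0, 2, 3, 5, 6, 7}) = 1
G(17) = mex({0, 1, 2, 3, 5, 6, 7}) = 4
G(18) = mex({0, 1, 2, 4, 5, 6}) = 3
G(19) = mex({0, 1, 3, 4, 5, 7}) = 2
G(20) = mex({0, 2, 3, 4, 5, 6, 7}) = 1
G(21) = mex({0, 1, 2, 3, 5, 6, 7}) = 4
G(22) = mex({0, 1, 2, 3, 4, 5, 7}) = 6
G(23) = mex({0, 1, 2, 3, 4, 5, 6}) = 7
G(24) = mex({0, 1, 2, 3, 5, 6, 7}) = 4
G(25) = mex({0, 2, 3, 4, 6, 7}) = 1
G(26) = mex({0, 1, 3, 4, 5, 6, 7}) = 2
G(27) = mex({0, 1, 2, 3, 4, 5, 6, 7}) = 8
G(28) = mex({0, 1, 2, 3, 4, 6, 7, 8}) = 5
G(29) = mex({0, 1, 2, 3, 5, 6, 7, 8, 9}) = 4
G(30) = mex({0, 1, 2, 3, 4, 5, 6, 9, 10}) = 7
G(31) = mex({0, 1, 3, 4, 5, 7, 10, 11}) = 2
G(32) = mex({0, 2, 3, 4, 5, 6, 7, 9, 11}) = 1
G(33) = mex({0, 1, 2, 3, 4, 5, 6, 7, 9, 12}) = 8
G(34) = mex({0, 1, 2, 3, 4, 5, 7, 8, 11, 12}) = 6
G(35) = mex({0, 1, 2, 3, 4, 5, 6, 8, 9, 10, 11}) = 7
G(36) = mex({0, 1, 2, 3, 5, 6, 7, 9, 10}) = 4
G(37) = mex({0, 2, 3, 4, 6, 7, 9, 10, 11, 12}) = 1
G(38) = mex({0, 1, 3, 4, 5, 6, 7, 9, 10, 11, 12}) = 2
G(39) = mex({0, 1, 2, 4, 5, 6, 7, 9, 10, 12, 14}) = 3
G(40) = mex({0, 2, 3, 4, 6, 7, 11, 12, 14}) = 1
G(41) = mex({0, 1, 2, 3, 5, 6, 7, 9, 10, 11, 12}) = 4
G(42) = mex({0, 1, 2, 3, 4, 5, 6, 9, 10}) = 7
G(43) = mex({0, 1, 3, 4, 5, 7, 9, 10, 12, 15}) = 2
G(44) = mex({0, 2, 3, 4, 5, 6, 7, 9, 10, 12, 15}) = 1
G(45) = mex({0, 1, 2, 3, 4, 5, 6, 7, 9, 10, 12, 14}) = 8
G(46) = mex({0, 1, 3, 4, 5, 7, 8, 11, 12, 14}) = 2
G(47) = mex({0, 1, 2, 3, 4, 5, 6, 8, 9, 10, 11, 12}) = 7
G(48) = mex({0, 1, 2, 3, 5, 6, 7, 9, 10}) = 4
G(49) = mex({0, 2, 3, 4, 6, 7, 9, 10, 11, 12, 15}) = 1
G(50) = mex({0, 1, 4, 5, 6, 7, 9, 11, 12, 14, 15}) = 2
G(51) = mex({0, 1, 2, 3, 4, 5, 6, 7, 9, 12, 14, 15}) = 8
Therefore G(51) = 8.

8


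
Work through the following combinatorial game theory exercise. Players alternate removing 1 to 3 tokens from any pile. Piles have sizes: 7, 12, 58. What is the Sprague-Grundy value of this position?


Subtraction set: {1, 2, 3}
For this subtraction set, G(n) = n mod 4 (period = max + 1 = 4).
Pile 1 (size 7): G(7) = 7 mod 4 = 3
Pile 2 (size 12): G(12) = 12 mod 4 = 0
Pile 3 (size 58): G(58) = 58 mod 4 = 2
Total Grundy value = XOR of all: 3 XOR 0 XOR 2 = 1

1


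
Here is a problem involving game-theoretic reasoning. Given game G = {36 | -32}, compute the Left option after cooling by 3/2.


Original game: {36 | -32} (a switch {a | b} with a > b).
Cooling by t (for t below the temperature (a - b)/2 = 34) taxes each move by t: {a | b} cooled by t is {a - t | b + t}.
Cooling amount: t = 3/2
Cooled Left option: 36 - 3/2 = 69/2
Cooled Right option: -32 + 3/2 = -61/2
Cooled game: {69/2 | -61/2}
Left option = 69/2

69/2


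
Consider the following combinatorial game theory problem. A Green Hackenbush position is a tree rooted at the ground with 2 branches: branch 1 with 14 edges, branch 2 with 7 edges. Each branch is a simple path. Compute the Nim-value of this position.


The tree has 2 branches from the ground vertex.
In Green Hackenbush, the Nim-value of a simple path of length k is k.
Branch 1: length 14, Nim-value = 14
Branch 2: length 7, Nim-value = 7
Total Nim-value = XOR of all branch values:
0 XOR 14 = 14
14 XOR 7 = 9
Nim-value of the tree = 9

9


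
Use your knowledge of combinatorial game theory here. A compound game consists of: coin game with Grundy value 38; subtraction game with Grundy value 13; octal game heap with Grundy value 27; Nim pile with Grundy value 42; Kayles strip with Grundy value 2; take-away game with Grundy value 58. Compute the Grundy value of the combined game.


By the Sprague-Grundy theorem, the Grundy value of a sum of games is the XOR of individual Grundy values.
coin game: Grundy value = 38. Running XOR: 0 XOR 38 = 38
subtraction game: Grundy value = 13. Running XOR: 38 XOR 13 = 43
octal game heap: Grundy value = 27. Running XOR: 43 XOR 27 = 48
Nim pile: Grundy value = 42. Running XOR: 48 XOR 42 = 26
Kayles strip: Grundy value = 2. Running XOR: 26 XOR 2 = 24
take-away game: Grundy value = 58. Running XOR: 24 XOR 58 = 34
The combined Grundy value is 34.

34


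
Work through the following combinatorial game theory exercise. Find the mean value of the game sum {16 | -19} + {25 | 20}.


G1 = {16 | -19}, G2 = {25 | 20}
Each is a switch {a | b} with numbers a > b; its mean value is (a + b)/2, and mean value is additive over game sums: m(G1 + G2) = m(G1) + m(G2).
Mean of G1 = (16 + (-19))/2 = -3/2 = -3/2
Mean of G2 = (25 + (20))/2 = 45/2 = 45/2
Mean of G1 + G2 = -3/2 + 45/2 = 21

21


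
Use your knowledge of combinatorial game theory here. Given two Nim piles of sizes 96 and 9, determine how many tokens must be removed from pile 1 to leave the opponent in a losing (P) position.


Piles: 96 and 9
Current XOR: 96 XOR 9 = 105 (non-zero, so this is an N-position).
To make the XOR zero, we need to find a move that balances the piles.
For pile 1 (size 96): target = 96 XOR 105 = 9
We reduce pile 1 from 96 to 9.
Tokens removed: 96 - 9 = 87
Verification: 9 XOR 9 = 0

87


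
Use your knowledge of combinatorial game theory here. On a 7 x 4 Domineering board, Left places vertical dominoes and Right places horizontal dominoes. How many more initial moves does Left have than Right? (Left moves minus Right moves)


Board is 7 x 4 (rows x cols).
Left (vertical) placements: (rows-1) * cols = 6 * 4 = 24
Right (horizontal) placements: rows * (cols-1) = 7 * 3 = 21
Advantage = Left - Right = 24 - 21 = 3

3


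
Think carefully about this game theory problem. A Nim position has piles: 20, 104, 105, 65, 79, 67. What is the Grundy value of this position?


We need the XOR (exclusive or) of all pile sizes.
After XOR-ing pile 1 (size 20): 0 XOR 20 = 20
After XOR-ing pile 2 (size 104): 20 XOR 104 = 124
After XOR-ing pile 3 (size 105): 124 XOR 105 = 21
After XOR-ing pile 4 (size 65): 21 XOR 65 = 84
After XOR-ing pile 5 (size 79): 84 XOR 79 = 27
After XOR-ing pile 6 (size 67): 27 XOR 67 = 88
The Nim-value of this position is 88.

88


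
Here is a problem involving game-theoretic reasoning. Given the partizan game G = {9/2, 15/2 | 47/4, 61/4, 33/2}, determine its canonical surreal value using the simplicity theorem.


Left options: {9/2, 15/2}, max = 15/2
Right options: {47/4, 61/4, 33/2}, min = 47/4
All options are numbers and max(Left) < min(Right), so by the simplicity theorem the value is the simplest (earliest-born) number strictly between 15/2 and 47/4.
Integers 8 through 11 all lie strictly between 15/2 and 47/4.
Among integers, the simplest (lowest birthday = smallest |n|; 0 is born on day 0, +-n on day n) is 8.
No non-integer in the interval can be simpler: if x is a non-integer in the interval, then floor(x) or ceil(x) also lies in the interval (the interval contains an integer), and both are proper prefixes of x's sign expansion, i.e. born earlier. So the game value is 8.
Game value = 8

8


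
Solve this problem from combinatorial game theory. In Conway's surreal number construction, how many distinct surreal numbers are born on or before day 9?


Day 0: {|} = 0 is born. Count = 1.
Day n: the number of surreal numbers born by day n is 2^(n+1) - 1.
By day 0: 2^1 - 1 = 1
By day 1: 2^2 - 1 = 3
By day 2: 2^3 - 1 = 7
By day 3: 2^4 - 1 = 15
By day 4: 2^5 - 1 = 31
By day 5: 2^6 - 1 = 63
By day 6: 2^7 - 1 = 127
By day 7: 2^8 - 1 = 255
By day 8: 2^9 - 1 = 511
By day 9: 2^10 - 1 = 1023
By day 9: 1023 surreal numbers.

1023


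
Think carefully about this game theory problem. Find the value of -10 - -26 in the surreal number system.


x = -10, y = -26
x - y = -10 - -26 = 16

16


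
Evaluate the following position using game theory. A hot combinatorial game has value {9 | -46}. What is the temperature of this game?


The game is {9 | -46}, a switch {a | b} with numbers a > b.
Cooling {a | b} by t gives {a - t | b + t}, which stops being hot when a - t = b + t, i.e. at t = (a - b)/2. So the temperature of a switch is (a - b)/2.
Temperature = (Left option - Right option) / 2
= (9 - (-46)) / 2
= 55 / 2
= 55/2

55/2


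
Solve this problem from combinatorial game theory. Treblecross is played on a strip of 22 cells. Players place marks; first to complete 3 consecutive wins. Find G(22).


Treblecross: place X on empty cells; 3-in-a-row wins.
Playing within two cells of an existing X lets the opponent win at once, so sensible play treats the cells i-2..i+2 around each X as dead. The player left with no safe cell loses, so this is a normal-play take-away game on strips of safe cells.
Placing X at cell i (0-indexed) of a strip of k safe cells leaves independent strips of sizes max(0, i-2) and max(0, k-i-3). Hence G(k) = mex{ G(max(0,i-2)) XOR G(max(0,k-i-3)) : 0 <= i < k }, with G(0) = 0.
G(1): splits (0,0):0^0=0 -> mex({0}) = 1
G(2): splits (0,0):0^0=0 -> mex({0}) = 1
G(3): splits (0,0):0^0=0 -> mex({0}) = 1
G(4): splits (0,1):0^1=1 (0,0):0^0=0 -> mex({0, 1}) = 2
G(5): splits (0,2):0^1=1 (0,1):0^1=1 (0,0):0^0=0 -> mex({0, 1}) = 2
G(6) = mex({1}) = 0
G(7) = mex({0, 1, 2}) = 3
G(8) = mex({0, 1, 2}) = 3
G(9) = mex({0, 2}) = 1
G(10) = mex({0, 2, 3}) = 1
G(11) = mex({0, 3}) = 1
G(12) = mex({1, 3}) = 0
G(13) = mex({0, 1, 2, 3}) = 4
G(14) = mex({0, 1, 2}) = 3
G(15) = mex({0, 1, 2}) = 3
G(16) = mex({0, 1, 2, 4}) = 3
G(17) = mex({0, 1, 3, 4}) = 2
G(18) = mex({0, 1, 3, 4}) = 2
G(19) = mex({0, 1, 3, 5}) = 2
G(20) = mex({0, 1, 2, 3, 5}) = 4
G(21) = mex({0, 1, 2, 3, 5}) = 4
G(22) = mex({1, 2, 6}) = 0
Therefore G(22) = 0.

0


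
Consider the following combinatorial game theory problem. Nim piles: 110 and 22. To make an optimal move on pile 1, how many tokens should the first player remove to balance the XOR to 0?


Piles: 110 and 22
Current XOR: 110 XOR 22 = 120 (non-zero, so this is an N-position).
To make the XOR zero, we need to find a move that balances the piles.
For pile 1 (size 110): target = 110 XOR 120 = 22
We reduce pile 1 from 110 to 22.
Tokens removed: 110 - 22 = 88
Verification: 22 XOR 22 = 0

88


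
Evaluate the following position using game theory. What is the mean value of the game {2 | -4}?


Game = {2 | -4}, a switch {a | b} with numbers a > b.
Its thermograph has left wall a - t and right wall b + t, which meet at t = (a - b)/2, where both equal (a + b)/2. So the mast (mean value) is at (a + b)/2.
Mean = (2 + (-4))/2 = -2/2 = -1

-1


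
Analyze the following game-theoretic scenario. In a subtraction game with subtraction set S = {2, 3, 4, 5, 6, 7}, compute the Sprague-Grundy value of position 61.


The subtraction set is S = {2, 3, 4, 5, 6, 7}.
G(k) = mex{ G(k - s) : s in S, s <= k }. We compute iteratively: G(0) = 0.
G(1) = mex({}) = 0
G(2) = mex({0}) = 1
G(3) = mex({0}) = 1
G(4) = mex({0, 1}) = 2
G(5) = mex({0, 1}) = 2
G(6) = mex({0, 1, 2}) = 3
G(7) = mex({0, 1, 2}) = 3
G(8) = mex({0, 1, 2, 3}) = 4
G(9) = mex({1, 2, 3}) = 0
G(10) = mex({1, 2, 3, 4}) = 0
G(11) = mex({0, 2, 3, 4}) = 1
G(12) = mex({0, 2, 3, 4}) = 1
G(13) = mex({0, 1, 3, 4}) = 2
G(14) = mex({0, 1, 3, 4}) = 2
G(15) = mex({0, 1, 2, 4}) = 3
Observe that G(9)..G(15) = 0, 0, 1, 1, 2, 2, 3 repeats G(0)..G(6) = 0, 0, 1, 1, 2, 2, 3.
For k >= max(S) = 7, G(k) is determined by the previous 7 values G(k-7)..G(k-1); a window of 7 consecutive values has recurred shifted by 9, so by induction G(k + 9) = G(k) for all k >= 0: the sequence is periodic from the start with period 9.
One period: G(0..8) = 0, 0, 1, 1, 2, 2, 3, 3, 4.
61 mod 9 = 7, so G(61) = G(7) = 3.

3


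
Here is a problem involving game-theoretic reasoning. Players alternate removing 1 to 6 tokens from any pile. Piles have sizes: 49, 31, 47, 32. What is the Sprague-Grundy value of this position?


Subtraction set: {1, 2, 3, 4, 5, 6}
For this subtraction set, G(n) = n mod 7 (period = max + 1 = 7).
Pile 1 (size 49): G(49) = 49 mod 7 = 0
Pile 2 (size 31): G(31) = 31 mod 7 = 3
Pile 3 (size 47): G(47) = 47 mod 7 = 5
Pile 4 (size 32): G(32) = 32 mod 7 = 4
Total Grundy value = XOR of all: 0 XOR 3 XOR 5 XOR 4 = 2

2


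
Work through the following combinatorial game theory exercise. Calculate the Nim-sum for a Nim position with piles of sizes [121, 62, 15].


We need the XOR (exclusive or) of all pile sizes.
After XOR-ing pile 1 (size 121): 0 XOR 121 = 121
After XOR-ing pile 2 (size 62): 121 XOR 62 = 71
After XOR-ing pile 3 (size 15): 71 XOR 15 = 72
The Nim-value of this position is 72.

72


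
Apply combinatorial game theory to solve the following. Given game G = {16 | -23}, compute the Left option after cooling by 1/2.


Original game: {16 | -23} (a switch {a | b} with a > b).
Cooling by t (for t below the temperature (a - b)/2 = 39/2) taxes each move by t: {a | b} cooled by t is {a - t | b + t}.
Cooling amount: t = 1/2
Cooled Left option: 16 - 1/2 = 31/2
Cooled Right option: -23 + 1/2 = -45/2
Cooled game: {31/2 | -45/2}
Left option = 31/2

31/2


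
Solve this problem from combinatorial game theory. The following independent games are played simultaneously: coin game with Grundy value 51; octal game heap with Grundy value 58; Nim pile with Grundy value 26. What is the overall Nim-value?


By the Sprague-Grundy theorem, the Grundy value of a sum of games is the XOR of individual Grundy values.
coin game: Grundy value = 51. Running XOR: 0 XOR 51 = 51
octal game heap: Grundy value = 58. Running XOR: 51 XOR 58 = 9
Nim pile: Grundy value = 26. Running XOR: 9 XOR 26 = 19
The combined Grundy value is 19.

19


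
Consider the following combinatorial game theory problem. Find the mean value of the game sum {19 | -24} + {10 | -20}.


G1 = {19 | -24}, G2 = {10 | -20}
Each is a switch {a | b} with numbers a > b; its mean value is (a + b)/2, and mean value is additive over game sums: m(G1 + G2) = m(G1) + m(G2).
Mean of G1 = (19 + (-24))/2 = -5/2 = -5/2
Mean of G2 = (10 + (-20))/2 = -10/2 = -5
Mean of G1 + G2 = -5/2 + -5 = -15/2

-15/2


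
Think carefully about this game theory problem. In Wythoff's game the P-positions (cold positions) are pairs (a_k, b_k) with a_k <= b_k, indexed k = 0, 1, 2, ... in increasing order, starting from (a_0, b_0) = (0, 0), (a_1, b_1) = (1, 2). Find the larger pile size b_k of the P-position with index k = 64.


By Wythoff's theorem, a_k = floor(k * phi) and b_k = floor(k * phi^2) = a_k + k, where phi = (1 + sqrt(5))/2 is the golden ratio.
phi = (1 + sqrt(5))/2 = 1.618034
phi^2 = phi + 1 = 2.618034
k = 64
k * phi^2 = 64 * 2.618034 = 167.554175
b_64 = floor(k * phi^2) = 167 (check: a_64 + k = 103 + 64 = 167)

167


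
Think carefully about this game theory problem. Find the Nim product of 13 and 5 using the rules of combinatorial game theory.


Nim multiplication is bilinear over XOR: (u XOR v) * w = (u*w) XOR (v*w).
So we split each operand into its bit components and XOR the pairwise Nim products.
13 = 1 + 4 + 8 (as XOR of powers of 2).
5 = 1 + 4 (as XOR of powers of 2).
Using the standard Nim-product table on single bits:
  2*2 = 3,   2*4 = 8,   2*8 = 12,
  4*4 = 6,   4*8 = 11,  8*8 = 13,
and  1*x = x (identity), k*l = l*k (commutative).
Pairwise Nim products:
  1 * 1 = 1
  1 * 4 = 4
  4 * 1 = 4
  4 * 4 = 6
  8 * 1 = 8
  8 * 4 = 11
XOR them: 1 XOR 4 XOR 4 XOR 6 XOR 8 XOR 11 = 4.
Result: 13 * 5 = 4 (in Nim).

4


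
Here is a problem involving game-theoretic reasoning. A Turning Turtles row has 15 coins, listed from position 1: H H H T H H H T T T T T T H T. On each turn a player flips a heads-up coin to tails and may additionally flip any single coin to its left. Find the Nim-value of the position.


Coins: H H H T H H H T T T T T T H T
Key fact: a single head at position k behaves exactly like a Nim heap of size k (turning it to T and optionally flipping a coin at j < k corresponds to moving the heap from k to j, or to 0), and heads combine as a disjunctive sum (two heads at the same place would cancel, matching j XOR j = 0). So the Nim-value is the XOR of the 1-indexed positions of the heads.
Face-up positions (1-indexed): [1, 2, 3, 5, 6, 7, 14]
XOR 0 with 1: 0 XOR 1 = 1
XOR 1 with 2: 1 XOR 2 = 3
XOR 3 with 3: 3 XOR 3 = 0
XOR 0 with 5: 0 XOR 5 = 5
XOR 5 with 6: 5 XOR 6 = 3
XOR 3 with 7: 3 XOR 7 = 4
XOR 4 with 14: 4 XOR 14 = 10
Nim-value = 10

10


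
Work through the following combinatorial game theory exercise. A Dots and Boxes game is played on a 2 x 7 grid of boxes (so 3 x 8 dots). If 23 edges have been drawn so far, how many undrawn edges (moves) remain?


Grid: 2 x 7 boxes, i.e. 3 rows and 8 columns of dots.
Horizontal edges: (rows + 1) * cols = 3 * 7 = 21
Vertical edges: rows * (cols + 1) = 2 * 8 = 16
Total edges: 21 + 16 = 37
Edges drawn: 23
Remaining: 37 - 23 = 14

14


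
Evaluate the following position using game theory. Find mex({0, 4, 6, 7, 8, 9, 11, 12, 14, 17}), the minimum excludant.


Set = {0, 4, 6, 7, 8, 9, 11, 12, 14, 17}
0 is in the set.
1 is NOT in the set. This is the mex.
mex = 1

1


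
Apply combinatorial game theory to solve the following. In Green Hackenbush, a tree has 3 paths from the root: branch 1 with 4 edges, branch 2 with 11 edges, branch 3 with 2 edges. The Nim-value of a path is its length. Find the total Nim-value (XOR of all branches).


The tree has 3 branches from the ground vertex.
In Green Hackenbush, the Nim-value of a simple path of length k is k.
Branch 1: length 4, Nim-value = 4
Branch 2: length 11, Nim-value = 11
Branch 3: length 2, Nim-value = 2
Total Nim-value = XOR of all branch values:
0 XOR 4 = 4
4 XOR 11 = 15
15 XOR 2 = 13
Nim-value of the tree = 13

13


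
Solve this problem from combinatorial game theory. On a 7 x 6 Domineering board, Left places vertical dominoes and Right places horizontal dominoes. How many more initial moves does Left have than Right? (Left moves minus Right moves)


Board is 7 x 6 (rows x cols).
Left (vertical) placements: (rows-1) * cols = 6 * 6 = 36
Right (horizontal) placements: rows * (cols-1) = 7 * 5 = 35
Advantage = Left - Right = 36 - 35 = 1

1


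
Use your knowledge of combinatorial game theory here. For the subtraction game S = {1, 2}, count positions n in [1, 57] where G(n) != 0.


Subtraction set S = {1, 2}, so G(n) = n mod 3.
G(n) = 0 when n is a multiple of 3.
Multiples of 3 in [1, 57]: 19
N-positions (nonzero Grundy) = 57 - 19 = 38

38


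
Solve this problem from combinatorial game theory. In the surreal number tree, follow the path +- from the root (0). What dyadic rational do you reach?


Sign expansion: +-
Rule: track bounds (lo, hi), initially (-inf, +inf). On '+', the current value becomes lo and we move to the simplest number in (value, hi): value + 1 if hi = +inf, otherwise the midpoint (value + hi)/2. On '-', the current value becomes hi and we move to value - 1 if lo = -inf, otherwise the midpoint (lo + value)/2.
Start at 0.
Step 1: sign = +, move right. Bounds: (0, +inf). Value = 1
Step 2: sign = -, move left. Bounds: (0, 1). Value = 1/2
The surreal number with sign expansion +- is 1/2.

1/2


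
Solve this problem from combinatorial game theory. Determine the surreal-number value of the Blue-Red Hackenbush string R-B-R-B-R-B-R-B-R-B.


Edges (from ground): R-B-R-B-R-B-R-B-R-B
By Berlekamp's sign-expansion rule, a Blue-Red Hackenbush stalk has the value of the surreal number whose sign sequence is the edge sequence with B -> + and R -> -.
Sign sequence: -+-+-+-+-+
Trace the sign expansion in the surreal number tree, starting from 0:
Edge 1: R (sign -) -> bounds (-inf, 0), value = -1
Edge 2: B (sign +) -> bounds (-1, 0), value = -1/2
Edge 3: R (sign -) -> bounds (-1, -1/2), value = -3/4
Edge 4: B (sign +) -> bounds (-3/4, -1/2), value = -5/8
Edge 5: R (sign -) -> bounds (-3/4, -5/8), value = -11/16
Edge 6: B (sign +) -> bounds (-11/16, -5/8), value = -21/32
Edge 7: R (sign -) -> bounds (-11/16, -21/32), value = -43/64
Edge 8: B (sign +) -> bounds (-43/64, -21/32), value = -85/128
Edge 9: R (sign -) -> bounds (-43/64, -85/128), value = -171/256
Edge 10: B (sign +) -> bounds (-171/256, -85/128), value = -341/512
Game value = -341/512

-341/512


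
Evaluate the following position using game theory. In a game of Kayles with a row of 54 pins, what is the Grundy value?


Kayles: a move removes 1 or 2 adjacent pins from a contiguous row.
Removing pins from a row of k leaves two independent rows (a, b) with a + b = k - 1 (one pin) or a + b = k - 2 (two pins); an end removal gives a = 0.
By Sprague-Grundy, G(k) = mex{ G(a) XOR G(b) } over all these splits. G(0) = 0.
G(1): splits (0,0):0^0=0 -> mex({0}) = 1
G(2): splits (0,1):0^1=1 (0,0):0^0=0 -> mex({0, 1}) = 2
G(3): splits (0,2):0^2=2 (1,1):1^1=0 (0,1):0^1=1 -> mex({0, 1, 2}) = 3
G(4): splits (0,3):0^3=3 (1,2):1^2=3 (0,2):0^2=2 (1,1):1^1=0 -> mex({0, 2, 3}) = 1
G(5): splits (0,4):0^1=1 (1,3):1^3=2 (2,2):2^2=0 (0,3):0^3=3 (1,2):1^2=3 -> mex({0, 1, 2, 3}) = 4
G(6) = mex({0, 1, 2, 4}) = 3
G(7) = mex({0, 1, 3, 4, 5}) = 2
G(8) = mex({0, 2, 3, 5, 6}) = 1
G(9) = mex({0, 1, 2, 3, 6, 7}) = 4
G(10) = mex({0, 1, 3, 4, 5, 7}) = 2
G(11) = mex({0, 1, 2, 3, 4, 5}) = 6
G(12) = mex({0, 1, 2, 3, 5, 6, 7}) = 4
G(13) = mex({0, 2, 3, 4, 6, 7}) = 1
G(14) = mex({0, 1, 4, 5, 6, 7}) = 2
G(15) = mex({0, 1, 2, 3, 4, 5, 6}) = 7
G(16) = mex({0, 2, 3, 5, 6, 7}) = 1
G(17) = mex({0, 1, 2, 3, 5, 6, 7}) = 4
G(18) = mex({0, 1, 2, 4, 5, 6}) = 3
G(19) = mex({0, 1, 3, 4, 5, 7}) = 2
G(20) = mex({0, 2, 3, 4, 5, 6, 7}) = 1
G(21) = mex({0, 1, 2, 3, 5, 6, 7}) = 4
G(22) = mex({0, 1, 2, 3, 4, 5, 7}) = 6
G(23) = mex({0, 1, 2, 3, 4, 5, 6}) = 7
G(24) = mex({0, 1, 2, 3, 5, 6, 7}) = 4
G(25) = mex({0, 2, 3, 4, 6, 7}) = 1
G(26) = mex({0, 1, 3, 4, 5, 6, 7}) = 2
G(27) = mex({0, 1, 2, 3, 4, 5, 6, 7}) = 8
G(28) = mex({0, 1, 2, 3, 4, 6, 7, 8}) = 5
G(29) = mex({0, 1, 2, 3, 5, 6, 7, 8, 9}) = 4
G(30) = mex({0, 1, 2, 3, 4, 5, 6, 9, 10}) = 7
G(31) = mex({0, 1, 3, 4, 5, 7, 10, 11}) = 2
G(32) = mex({0, 2, 3, 4, 5, 6, 7, 9, 11}) = 1
G(33) = mex({0, 1, 2, 3, 4, 5, 6, 7, 9, 12}) = 8
G(34) = mex({0, 1, 2, 3, 4, 5, 7, 8, 11, 12}) = 6
G(35) = mex({0, 1, 2, 3, 4, 5, 6, 8, 9, 10, 11}) = 7
G(36) = mex({0, 1, 2, 3, 5, 6, 7, 9, 10}) = 4
G(37) = mex({0, 2, 3, 4, 6, 7, 9, 10, 11, 12}) = 1
G(38) = mex({0, 1, 3, 4, 5, 6, 7, 9, 10, 11, 12}) = 2
G(39) = mex({0, 1, 2, 4, 5, 6, 7, 9, 10, 12, 14}) = 3
G(40) = mex({0, 2, 3, 4, 6, 7, 11, 12, 14}) = 1
G(41) = mex({0, 1, 2, 3, 5, 6, 7, 9, 10, 11, 12}) = 4
G(42) = mex({0, 1, 2, 3, 4, 5, 6, 9, 10}) = 7
G(43) = mex({0, 1, 3, 4, 5, 7, 9, 10, 12, 15}) = 2
G(44) = mex({0, 2, 3, 4, 5, 6, 7, 9, 10, 12, 15}) = 1
G(45) = mex({0, 1, 2, 3, 4, 5, 6, 7, 9, 10, 12, 14}) = 8
G(46) = mex({0, 1, 3, 4, 5, 7, 8, 11, 12, 14}) = 2
G(47) = mex({0, 1, 2, 3, 4, 5, 6, 8, 9, 10, 11, 12}) = 7
G(48) = mex({0, 1, 2, 3, 5, 6, 7, 9, 10}) = 4
G(49) = mex({0, 2, 3, 4, 6, 7, 9, 10, 11, 12, 15}) = 1
G(50) = mex({0, 1, 4, 5, 6, 7, 9, 11, 12, 14, 15}) = 2
G(51) = mex({0, 1, 2, 3, 4, 5, 6, 7, 9, 12, 14, 15}) = 8
G(52) = mex({0, 2, 3, 4, 5, 6, 7, 8, 11, 12, 15}) = 1
G(53) = mex({0, 1, 2, 3, 5, 6, 7, 8, 9, 10, 11, 12}) = 4
G(54) = mex({0, 1, 2, 3, 4, 5, 6, 9, 10}) = 7
Therefore G(54) = 7.

7


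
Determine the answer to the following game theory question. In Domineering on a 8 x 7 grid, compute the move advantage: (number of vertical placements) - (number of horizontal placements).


Board is 8 x 7 (rows x cols).
Left (vertical) placements: (rows-1) * cols = 7 * 7 = 49
Right (horizontal) placements: rows * (cols-1) = 8 * 6 = 48
Advantage = Left - Right = 49 - 48 = 1

1


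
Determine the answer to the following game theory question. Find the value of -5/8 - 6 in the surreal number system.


x = -5/8, y = 6
Converting to common denominator: 8
x = -5/8, y = 48/8
x - y = -5/8 - 6 = -53/8

-53/8


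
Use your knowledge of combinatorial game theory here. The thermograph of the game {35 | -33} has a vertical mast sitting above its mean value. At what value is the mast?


Game = {35 | -33}, a switch {a | b} with numbers a > b.
Its thermograph has left wall a - t and right wall b + t, which meet at t = (a - b)/2, where both equal (a + b)/2. So the mast (mean value) is at (a + b)/2.
Mean = (35 + (-33))/2 = 2/2 = 1

1


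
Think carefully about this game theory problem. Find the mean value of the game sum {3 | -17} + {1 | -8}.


G1 = {3 | -17}, G2 = {1 | -8}
Each is a switch {a | b} with numbers a > b; its mean value is (a + b)/2, and mean value is additive over game sums: m(G1 + G2) = m(G1) + m(G2).
Mean of G1 = (3 + (-17))/2 = -14/2 = -7
Mean of G2 = (1 + (-8))/2 = -7/2 = -7/2
Mean of G1 + G2 = -7 + -7/2 = -21/2

-21/2


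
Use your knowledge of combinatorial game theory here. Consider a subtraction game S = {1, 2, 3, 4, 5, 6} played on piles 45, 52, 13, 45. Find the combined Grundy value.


Subtraction set: {1, 2, 3, 4, 5, 6}
For this subtraction set, G(n) = n mod 7 (period = max + 1 = 7).
Pile 1 (size 45): G(45) = 45 mod 7 = 3
Pile 2 (size 52): G(52) = 52 mod 7 = 3
Pile 3 (size 13): G(13) = 13 mod 7 = 6
Pile 4 (size 45): G(45) = 45 mod 7 = 3
Total Grundy value = XOR of all: 3 XOR 3 XOR 6 XOR 3 = 5

5


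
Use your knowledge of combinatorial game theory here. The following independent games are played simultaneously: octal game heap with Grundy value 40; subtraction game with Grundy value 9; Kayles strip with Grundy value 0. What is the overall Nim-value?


By the Sprague-Grundy theorem, the Grundy value of a sum of games is the XOR of individual Grundy values.
octal game heap: Grundy value = 40. Running XOR: 0 XOR 40 = 40
subtraction game: Grundy value = 9. Running XOR: 40 XOR 9 = 33
Kayles strip: Grundy value = 0. Running XOR: 33 XOR 0 = 33
The combined Grundy value is 33.

33


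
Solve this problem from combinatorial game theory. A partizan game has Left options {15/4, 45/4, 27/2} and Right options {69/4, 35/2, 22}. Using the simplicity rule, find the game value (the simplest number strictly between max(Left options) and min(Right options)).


Left options: {15/4, 45/4, 27/2}, max = 27/2
Right options: {69/4, 35/2, 22}, min = 69/4
All options are numbers and max(Left) < min(Right), so by the simplicity theorem the value is the simplest (earliest-born) number strictly between 27/2 and 69/4.
Integers 14 through 17 all lie strictly between 27/2 and 69/4.
Among integers, the simplest (lowest birthday = smallest |n|; 0 is born on day 0, +-n on day n) is 14.
No non-integer in the interval can be simpler: if x is a non-integer in the interval, then floor(x) or ceil(x) also lies in the interval (the interval contains an integer), and both are proper prefixes of x's sign expansion, i.e. born earlier. So the game value is 14.
Game value = 14

14


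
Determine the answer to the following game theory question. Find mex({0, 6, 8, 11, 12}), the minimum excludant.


Set = {0, 6, 8, 11, 12}
0 is in the set.
1 is NOT in the set. This is the mex.
mex = 1

1


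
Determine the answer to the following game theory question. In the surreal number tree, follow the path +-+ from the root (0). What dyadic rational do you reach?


Sign expansion: +-+
Rule: track bounds (lo, hi), initially (-inf, +inf). On '+', the current value becomes lo and we move to the simplest number in (value, hi): value + 1 if hi = +inf, otherwise the midpoint (value + hi)/2. On '-', the current value becomes hi and we move to value - 1 if lo = -inf, otherwise the midpoint (lo + value)/2.
Start at 0.
Step 1: sign = +, move right. Bounds: (0, +inf). Value = 1
Step 2: sign = -, move left. Bounds: (0, 1). Value = 1/2
Step 3: sign = +, move right. Bounds: (1/2, 1). Value = 3/4
The surreal number with sign expansion +-+ is 3/4.

3/4


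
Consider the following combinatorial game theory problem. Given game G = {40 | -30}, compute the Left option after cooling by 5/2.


Original game: {40 | -30} (a switch {a | b} with a > b).
Cooling by t (for t below the temperature (a - b)/2 = 35) taxes each move by t: {a | b} cooled by t is {a - t | b + t}.
Cooling amount: t = 5/2
Cooled Left option: 40 - 5/2 = 75/2
Cooled Right option: -30 + 5/2 = -55/2
Cooled game: {75/2 | -55/2}
Left option = 75/2

75/2


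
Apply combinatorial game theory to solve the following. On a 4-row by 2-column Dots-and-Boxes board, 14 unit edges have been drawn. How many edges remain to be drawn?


Grid: 4 x 2 boxes, i.e. 5 rows and 3 columns of dots.
Horizontal edges: (rows + 1) * cols = 5 * 2 = 10
Vertical edges: rows * (cols + 1) = 4 * 3 = 12
Total edges: 10 + 12 = 22
Edges drawn: 14
Remaining: 22 - 14 = 8

8


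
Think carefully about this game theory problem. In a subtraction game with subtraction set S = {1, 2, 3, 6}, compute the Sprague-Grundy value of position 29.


The subtraction set is S = {1, 2, 3, 6}.
G(k) = mex{ G(k - s) : s in S, s <= k }. We compute iteratively: G(0) = 0.
G(1) = mex({0}) = 1
G(2) = mex({0, 1}) = 2
G(3) = mex({0, 1, 2}) = 3
G(4) = mex({1, 2, 3}) = 0
G(5) = mex({0, 2, 3}) = 1
G(6) = mex({0, 1, 3}) = 2
G(7) = mex({0, 1, 2}) = 3
G(8) = mex({1, 2, 3}) = 0
G(9) = mex({0, 2, 3}) = 1
Observe that G(4)..G(9) = 0, 1, 2, 3, 0, 1 repeats G(0)..G(5) = 0, 1, 2, 3, 0, 1.
For k >= max(S) = 6, G(k) is determined by the previous 6 values G(k-6)..G(k-1); a window of 6 consecutive values has recurred shifted by 4, so by induction G(k + 4) = G(k) for all k >= 0: the sequence is periodic from the start with period 4.
One period: G(0..3) = 0, 1, 2, 3.
29 mod 4 = 1, so G(29) = G(1) = 1.

1


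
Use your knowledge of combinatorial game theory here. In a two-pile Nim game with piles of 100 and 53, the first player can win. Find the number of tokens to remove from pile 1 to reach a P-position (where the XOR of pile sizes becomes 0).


Piles: 100 and 53
Current XOR: 100 XOR 53 = 81 (non-zero, so this is an N-position).
To make the XOR zero, we need to find a move that balances the piles.
For pile 1 (size 100): target = 100 XOR 81 = 53
We reduce pile 1 from 100 to 53.
Tokens removed: 100 - 53 = 47
Verification: 53 XOR 53 = 0

47


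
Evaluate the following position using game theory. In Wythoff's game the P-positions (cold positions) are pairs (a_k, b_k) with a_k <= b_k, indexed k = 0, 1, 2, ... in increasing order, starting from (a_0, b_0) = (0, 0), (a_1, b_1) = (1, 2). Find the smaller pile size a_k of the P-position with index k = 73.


By Wythoff's theorem, a_k = floor(k * phi) and b_k = floor(k * phi^2) = a_k + k, where phi = (1 + sqrt(5))/2 is the golden ratio.
phi = (1 + sqrt(5))/2 = 1.618034
k = 73
k * phi = 73 * 1.618034 = 118.116481
a_73 = floor(k * phi) = 118

118


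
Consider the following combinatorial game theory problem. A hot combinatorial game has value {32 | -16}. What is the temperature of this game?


The game is {32 | -16}, a switch {a | b} with numbers a > b.
Cooling {a | b} by t gives {a - t | b + t}, which stops being hot when a - t = b + t, i.e. at t = (a - b)/2. So the temperature of a switch is (a - b)/2.
Temperature = (Left option - Right option) / 2
= (32 - (-16)) / 2
= 48 / 2
= 24

24


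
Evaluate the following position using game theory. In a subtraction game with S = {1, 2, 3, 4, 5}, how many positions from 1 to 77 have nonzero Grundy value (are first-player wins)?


Subtraction set S = {1, 2, 3, 4, 5}, so G(n) = n mod 6.
G(n) = 0 when n is a multiple of 6.
Multiples of 6 in [1, 77]: 12
N-positions (nonzero Grundy) = 77 - 12 = 65

65


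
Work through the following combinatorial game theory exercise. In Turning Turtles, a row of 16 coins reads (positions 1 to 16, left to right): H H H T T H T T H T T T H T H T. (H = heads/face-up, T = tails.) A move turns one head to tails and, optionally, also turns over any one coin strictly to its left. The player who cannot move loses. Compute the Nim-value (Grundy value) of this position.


Coins: H H H T T H T T H T T T H T H T
Key fact: a single head at position k behaves exactly like a Nim heap of size k (turning it to T and optionally flipping a coin at j < k corresponds to moving the heap from k to j, or to 0), and heads combine as a disjunctive sum (two heads at the same place would cancel, matching j XOR j = 0). So the Nim-value is the XOR of the 1-indexed positions of the heads.
Face-up positions (1-indexed): [1, 2, 3, 6, 9, 13, 15]
XOR 0 with 1: 0 XOR 1 = 1
XOR 1 with 2: 1 XOR 2 = 3
XOR 3 with 3: 3 XOR 3 = 0
XOR 0 with 6: 0 XOR 6 = 6
XOR 6 with 9: 6 XOR 9 = 15
XOR 15 with 13: 15 XOR 13 = 2
XOR 2 with 15: 2 XOR 15 = 13
Nim-value = 13

13


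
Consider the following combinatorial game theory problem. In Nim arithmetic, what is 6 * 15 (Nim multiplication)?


Nim multiplication is bilinear over XOR: (u XOR v) * w = (u*w) XOR (v*w).
So we split each operand into its bit components and XOR the pairwise Nim products.
6 = 2 + 4 (as XOR of powers of 2).
15 = 1 + 2 + 4 + 8 (as XOR of powers of 2).
Using the standard Nim-product table on single bits:
  2*2 = 3,   2*4 = 8,   2*8 = 12,
  4*4 = 6,   4*8 = 11,  8*8 = 13,
and  1*x = x (identity), k*l = l*k (commutative).
Pairwise Nim products:
  2 * 1 = 2
  2 * 2 = 3
  2 * 4 = 8
  2 * 8 = 12
  4 * 1 = 4
  4 * 2 = 8
  4 * 4 = 6
  4 * 8 = 11
XOR them: 2 XOR 3 XOR 8 XOR 12 XOR 4 XOR 8 XOR 6 XOR 11 = 4.
Result: 6 * 15 = 4 (in Nim).

4


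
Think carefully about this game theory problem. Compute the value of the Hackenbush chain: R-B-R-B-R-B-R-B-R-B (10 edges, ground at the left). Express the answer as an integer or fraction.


Edges (from ground): R-B-R-B-R-B-R-B-R-B
By Berlekamp's sign-expansion rule, a Blue-Red Hackenbush stalk has the value of the surreal number whose sign sequence is the edge sequence with B -> + and R -> -.
Sign sequence: -+-+-+-+-+
Trace the sign expansion in the surreal number tree, starting from 0:
Edge 1: R (sign -) -> bounds (-inf, 0), value = -1
Edge 2: B (sign +) -> bounds (-1, 0), value = -1/2
Edge 3: R (sign -) -> bounds (-1, -1/2), value = -3/4
Edge 4: B (sign +) -> bounds (-3/4, -1/2), value = -5/8
Edge 5: R (sign -) -> bounds (-3/4, -5/8), value = -11/16
Edge 6: B (sign +) -> bounds (-11/16, -5/8), value = -21/32
Edge 7: R (sign -) -> bounds (-11/16, -21/32), value = -43/64
Edge 8: B (sign +) -> bounds (-43/64, -21/32), value = -85/128
Edge 9: R (sign -) -> bounds (-43/64, -85/128), value = -171/256
Edge 10: B (sign +) -> bounds (-171/256, -85/128), value = -341/512
Game value = -341/512

-341/512


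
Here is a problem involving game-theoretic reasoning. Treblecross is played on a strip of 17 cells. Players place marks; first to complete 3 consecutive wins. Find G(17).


Treblecross: place X on empty cells; 3-in-a-row wins.
Playing within two cells of an existing X lets the opponent win at once, so sensible play treats the cells i-2..i+2 around each X as dead. The player left with no safe cell loses, so this is a normal-play take-away game on strips of safe cells.
Placing X at cell i (0-indexed) of a strip of k safe cells leaves independent strips of sizes max(0, i-2) and max(0, k-i-3). Hence G(k) = mex{ G(max(0,i-2)) XOR G(max(0,k-i-3)) : 0 <= i < k }, with G(0) = 0.
G(1): splits (0,0):0^0=0 -> mex({0}) = 1
G(2): splits (0,0):0^0=0 -> mex({0}) = 1
G(3): splits (0,0):0^0=0 -> mex({0}) = 1
G(4): splits (0,1):0^1=1 (0,0):0^0=0 -> mex({0, 1}) = 2
G(5): splits (0,2):0^1=1 (0,1):0^1=1 (0,0):0^0=0 -> mex({0, 1}) = 2
G(6) = mex({1}) = 0
G(7) = mex({0, 1, 2}) = 3
G(8) = mex({0, 1, 2}) = 3
G(9) = mex({0, 2}) = 1
G(10) = mex({0, 2, 3}) = 1
G(11) = mex({0, 3}) = 1
G(12) = mex({1, 3}) = 0
G(13) = mex({0, 1, 2, 3}) = 4
G(14) = mex({0, 1, 2}) = 3
G(15) = mex({0, 1, 2}) = 3
G(16) = mex({0, 1, 2, 4}) = 3
G(17) = mex({0, 1, 3, 4}) = 2
Therefore G(17) = 2.

2


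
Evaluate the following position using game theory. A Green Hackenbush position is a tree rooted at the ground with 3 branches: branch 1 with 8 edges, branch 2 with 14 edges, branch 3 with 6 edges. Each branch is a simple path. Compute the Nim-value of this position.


The tree has 3 branches from the ground vertex.
In Green Hackenbush, the Nim-value of a simple path of length k is k.
Branch 1: length 8, Nim-value = 8
Branch 2: length 14, Nim-value = 14
Branch 3: length 6, Nim-value = 6
Total Nim-value = XOR of all branch values:
0 XOR 8 = 8
8 XOR 14 = 6
6 XOR 6 = 0
Nim-value of the tree = 0

0


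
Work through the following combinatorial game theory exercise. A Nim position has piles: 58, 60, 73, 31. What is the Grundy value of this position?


We need the XOR (exclusive or) of all pile sizes.
After XOR-ing pile 1 (size 58): 0 XOR 58 = 58
After XOR-ing pile 2 (size 60): 58 XOR 60 = 6
After XOR-ing pile 3 (size 73): 6 XOR 73 = 79
After XOR-ing pile 4 (size 31): 79 XOR 31 = 80
The Nim-value of this position is 80.

80


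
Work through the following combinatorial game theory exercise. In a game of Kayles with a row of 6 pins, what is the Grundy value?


Kayles: a move removes 1 or 2 adjacent pins from a contiguous row.
Removing pins from a row of k leaves two independent rows (a, b) with a + b = k - 1 (one pin) or a + b = k - 2 (two pins); an end removal gives a = 0.
By Sprague-Grundy, G(k) = mex{ G(a) XOR G(b) } over all these splits. G(0) = 0.
G(1): splits (0,0):0^0=0 -> mex({0}) = 1
G(2): splits (0,1):0^1=1 (0,0):0^0=0 -> mex({0, 1}) = 2
G(3): splits (0,2):0^2=2 (1,1):1^1=0 (0,1):0^1=1 -> mex({0, 1, 2}) = 3
G(4): splits (0,3):0^3=3 (1,2):1^2=3 (0,2):0^2=2 (1,1):1^1=0 -> mex({0, 2, 3}) = 1
G(5): splits (0,4):0^1=1 (1,3):1^3=2 (2,2):2^2=0 (0,3):0^3=3 (1,2):1^2=3 -> mex({0, 1, 2, 3}) = 4
G(6) = mex({0, 1, 2, 4}) = 3
Therefore G(6) = 3.

3
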